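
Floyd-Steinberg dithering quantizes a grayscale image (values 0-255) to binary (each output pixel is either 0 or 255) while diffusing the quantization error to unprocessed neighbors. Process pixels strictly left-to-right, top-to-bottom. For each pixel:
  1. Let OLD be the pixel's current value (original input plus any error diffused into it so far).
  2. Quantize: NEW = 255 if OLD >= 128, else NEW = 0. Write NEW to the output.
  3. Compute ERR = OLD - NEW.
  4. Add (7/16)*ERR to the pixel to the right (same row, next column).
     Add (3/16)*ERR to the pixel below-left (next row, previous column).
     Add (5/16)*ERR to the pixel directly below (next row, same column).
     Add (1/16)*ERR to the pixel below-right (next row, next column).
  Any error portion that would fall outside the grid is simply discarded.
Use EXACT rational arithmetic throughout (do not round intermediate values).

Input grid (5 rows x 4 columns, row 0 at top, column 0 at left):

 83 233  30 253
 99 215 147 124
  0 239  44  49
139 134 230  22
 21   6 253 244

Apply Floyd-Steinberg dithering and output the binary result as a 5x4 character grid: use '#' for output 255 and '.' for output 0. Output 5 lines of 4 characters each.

(0,0): OLD=83 → NEW=0, ERR=83
(0,1): OLD=4309/16 → NEW=255, ERR=229/16
(0,2): OLD=9283/256 → NEW=0, ERR=9283/256
(0,3): OLD=1101269/4096 → NEW=255, ERR=56789/4096
(1,0): OLD=32671/256 → NEW=0, ERR=32671/256
(1,1): OLD=588377/2048 → NEW=255, ERR=66137/2048
(1,2): OLD=11531341/65536 → NEW=255, ERR=-5180339/65536
(1,3): OLD=100680619/1048576 → NEW=0, ERR=100680619/1048576
(2,0): OLD=1505251/32768 → NEW=0, ERR=1505251/32768
(2,1): OLD=275087857/1048576 → NEW=255, ERR=7700977/1048576
(2,2): OLD=89197653/2097152 → NEW=0, ERR=89197653/2097152
(2,3): OLD=3109586081/33554432 → NEW=0, ERR=3109586081/33554432
(3,0): OLD=2595976115/16777216 → NEW=255, ERR=-1682213965/16777216
(3,1): OLD=27722363693/268435456 → NEW=0, ERR=27722363693/268435456
(3,2): OLD=1315587037907/4294967296 → NEW=255, ERR=220370377427/4294967296
(3,3): OLD=5227233015365/68719476736 → NEW=0, ERR=5227233015365/68719476736
(4,0): OLD=38784287095/4294967296 → NEW=0, ERR=38784287095/4294967296
(4,1): OLD=1566030161381/34359738368 → NEW=0, ERR=1566030161381/34359738368
(4,2): OLD=340509118432325/1099511627776 → NEW=255, ERR=60133653349445/1099511627776
(4,3): OLD=5188022426134131/17592186044416 → NEW=255, ERR=702014984808051/17592186044416
Row 0: .#.#
Row 1: .##.
Row 2: .#..
Row 3: #.#.
Row 4: ..##

Answer: .#.#
.##.
.#..
#.#.
..##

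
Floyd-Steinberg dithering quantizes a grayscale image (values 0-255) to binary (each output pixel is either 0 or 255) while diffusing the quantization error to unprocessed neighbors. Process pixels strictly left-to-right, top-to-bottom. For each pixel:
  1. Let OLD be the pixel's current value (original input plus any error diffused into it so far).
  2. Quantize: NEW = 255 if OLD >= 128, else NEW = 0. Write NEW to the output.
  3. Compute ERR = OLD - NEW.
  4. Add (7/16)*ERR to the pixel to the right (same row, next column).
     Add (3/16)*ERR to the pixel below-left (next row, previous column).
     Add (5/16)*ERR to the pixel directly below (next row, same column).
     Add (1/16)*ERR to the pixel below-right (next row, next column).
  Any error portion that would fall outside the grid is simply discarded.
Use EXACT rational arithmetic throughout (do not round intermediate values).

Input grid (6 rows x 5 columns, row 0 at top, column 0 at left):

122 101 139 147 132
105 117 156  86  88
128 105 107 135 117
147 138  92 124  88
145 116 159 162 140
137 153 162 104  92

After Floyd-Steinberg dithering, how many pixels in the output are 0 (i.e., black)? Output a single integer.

Answer: 16

Derivation:
(0,0): OLD=122 → NEW=0, ERR=122
(0,1): OLD=1235/8 → NEW=255, ERR=-805/8
(0,2): OLD=12157/128 → NEW=0, ERR=12157/128
(0,3): OLD=386155/2048 → NEW=255, ERR=-136085/2048
(0,4): OLD=3372781/32768 → NEW=0, ERR=3372781/32768
(1,0): OLD=15905/128 → NEW=0, ERR=15905/128
(1,1): OLD=169319/1024 → NEW=255, ERR=-91801/1024
(1,2): OLD=4184819/32768 → NEW=0, ERR=4184819/32768
(1,3): OLD=19181559/131072 → NEW=255, ERR=-14241801/131072
(1,4): OLD=143602949/2097152 → NEW=0, ERR=143602949/2097152
(2,0): OLD=2457949/16384 → NEW=255, ERR=-1719971/16384
(2,1): OLD=32908623/524288 → NEW=0, ERR=32908623/524288
(2,2): OLD=1244823213/8388608 → NEW=255, ERR=-894271827/8388608
(2,3): OLD=10096663223/134217728 → NEW=0, ERR=10096663223/134217728
(2,4): OLD=353301568833/2147483648 → NEW=255, ERR=-194306761407/2147483648
(3,0): OLD=1056655885/8388608 → NEW=0, ERR=1056655885/8388608
(3,1): OLD=12493943433/67108864 → NEW=255, ERR=-4618816887/67108864
(3,2): OLD=100077910195/2147483648 → NEW=0, ERR=100077910195/2147483648
(3,3): OLD=619629014363/4294967296 → NEW=255, ERR=-475587646117/4294967296
(3,4): OLD=1098226039015/68719476736 → NEW=0, ERR=1098226039015/68719476736
(4,0): OLD=184102349219/1073741824 → NEW=255, ERR=-89701815901/1073741824
(4,1): OLD=2561631163299/34359738368 → NEW=0, ERR=2561631163299/34359738368
(4,2): OLD=99569887613933/549755813888 → NEW=255, ERR=-40617844927507/549755813888
(4,3): OLD=888243431536547/8796093022208 → NEW=0, ERR=888243431536547/8796093022208
(4,4): OLD=25649813556223733/140737488355328 → NEW=255, ERR=-10238245974384907/140737488355328
(5,0): OLD=68649149448393/549755813888 → NEW=0, ERR=68649149448393/549755813888
(5,1): OLD=931747953538331/4398046511104 → NEW=255, ERR=-189753906793189/4398046511104
(5,2): OLD=20213998696672115/140737488355328 → NEW=255, ERR=-15674060833936525/140737488355328
(5,3): OLD=38603830771009341/562949953421312 → NEW=0, ERR=38603830771009341/562949953421312
(5,4): OLD=950971806963877519/9007199254740992 → NEW=0, ERR=950971806963877519/9007199254740992
Output grid:
  Row 0: .#.#.  (3 black, running=3)
  Row 1: .#.#.  (3 black, running=6)
  Row 2: #.#.#  (2 black, running=8)
  Row 3: .#.#.  (3 black, running=11)
  Row 4: #.#.#  (2 black, running=13)
  Row 5: .##..  (3 black, running=16)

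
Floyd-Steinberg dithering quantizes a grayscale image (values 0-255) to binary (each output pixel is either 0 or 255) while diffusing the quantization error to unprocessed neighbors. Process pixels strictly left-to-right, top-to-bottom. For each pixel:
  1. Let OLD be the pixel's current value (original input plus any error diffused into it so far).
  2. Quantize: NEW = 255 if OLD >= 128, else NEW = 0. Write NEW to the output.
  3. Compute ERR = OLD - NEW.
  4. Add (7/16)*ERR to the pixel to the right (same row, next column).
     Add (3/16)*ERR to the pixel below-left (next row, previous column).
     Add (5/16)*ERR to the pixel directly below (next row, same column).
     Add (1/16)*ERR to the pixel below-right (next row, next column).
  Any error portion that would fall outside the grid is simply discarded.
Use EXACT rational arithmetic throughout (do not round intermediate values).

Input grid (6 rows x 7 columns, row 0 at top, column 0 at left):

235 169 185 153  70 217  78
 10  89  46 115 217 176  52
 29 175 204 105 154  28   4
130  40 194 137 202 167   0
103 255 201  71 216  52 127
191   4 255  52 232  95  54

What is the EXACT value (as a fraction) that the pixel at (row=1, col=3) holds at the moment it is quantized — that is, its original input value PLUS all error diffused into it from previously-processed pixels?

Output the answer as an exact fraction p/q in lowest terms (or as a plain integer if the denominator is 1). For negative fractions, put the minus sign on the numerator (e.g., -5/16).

Answer: 11736649/65536

Derivation:
(0,0): OLD=235 → NEW=255, ERR=-20
(0,1): OLD=641/4 → NEW=255, ERR=-379/4
(0,2): OLD=9187/64 → NEW=255, ERR=-7133/64
(0,3): OLD=106741/1024 → NEW=0, ERR=106741/1024
(0,4): OLD=1894067/16384 → NEW=0, ERR=1894067/16384
(0,5): OLD=70143717/262144 → NEW=255, ERR=3296997/262144
(0,6): OLD=350234691/4194304 → NEW=0, ERR=350234691/4194304
(1,0): OLD=-897/64 → NEW=0, ERR=-897/64
(1,1): OLD=15929/512 → NEW=0, ERR=15929/512
(1,2): OLD=629229/16384 → NEW=0, ERR=629229/16384
(1,3): OLD=11736649/65536 → NEW=255, ERR=-4975031/65536
Target (1,3): original=115, with diffused error = 11736649/65536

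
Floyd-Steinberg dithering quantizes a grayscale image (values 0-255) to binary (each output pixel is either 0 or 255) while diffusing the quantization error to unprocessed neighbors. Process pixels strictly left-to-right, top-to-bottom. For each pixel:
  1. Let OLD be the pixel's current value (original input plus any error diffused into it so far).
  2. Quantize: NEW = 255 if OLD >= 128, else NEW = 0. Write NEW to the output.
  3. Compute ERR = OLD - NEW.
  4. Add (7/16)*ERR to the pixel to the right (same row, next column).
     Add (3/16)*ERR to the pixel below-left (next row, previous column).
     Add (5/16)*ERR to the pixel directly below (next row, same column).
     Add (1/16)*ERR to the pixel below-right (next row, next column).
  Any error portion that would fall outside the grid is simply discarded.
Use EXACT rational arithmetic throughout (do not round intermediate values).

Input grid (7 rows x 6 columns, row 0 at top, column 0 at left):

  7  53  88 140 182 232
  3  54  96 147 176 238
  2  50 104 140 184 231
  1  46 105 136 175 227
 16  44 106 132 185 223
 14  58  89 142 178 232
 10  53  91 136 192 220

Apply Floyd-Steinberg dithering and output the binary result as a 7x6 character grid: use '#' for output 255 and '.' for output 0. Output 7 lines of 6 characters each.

Answer: ...###
..#.##
..#.##
...#.#
..#.##
..#.##
...###

Derivation:
(0,0): OLD=7 → NEW=0, ERR=7
(0,1): OLD=897/16 → NEW=0, ERR=897/16
(0,2): OLD=28807/256 → NEW=0, ERR=28807/256
(0,3): OLD=775089/4096 → NEW=255, ERR=-269391/4096
(0,4): OLD=10041815/65536 → NEW=255, ERR=-6669865/65536
(0,5): OLD=196580577/1048576 → NEW=255, ERR=-70806303/1048576
(1,0): OLD=4019/256 → NEW=0, ERR=4019/256
(1,1): OLD=204645/2048 → NEW=0, ERR=204645/2048
(1,2): OLD=10882505/65536 → NEW=255, ERR=-5829175/65536
(1,3): OLD=19787541/262144 → NEW=0, ERR=19787541/262144
(1,4): OLD=2691868959/16777216 → NEW=255, ERR=-1586321121/16777216
(1,5): OLD=45411401001/268435456 → NEW=255, ERR=-23039640279/268435456
(2,0): OLD=840231/32768 → NEW=0, ERR=840231/32768
(2,1): OLD=80476573/1048576 → NEW=0, ERR=80476573/1048576
(2,2): OLD=2184061207/16777216 → NEW=255, ERR=-2094128873/16777216
(2,3): OLD=11501421343/134217728 → NEW=0, ERR=11501421343/134217728
(2,4): OLD=775531712733/4294967296 → NEW=255, ERR=-319684947747/4294967296
(2,5): OLD=11387135062491/68719476736 → NEW=255, ERR=-6136331505189/68719476736
(3,0): OLD=392643895/16777216 → NEW=0, ERR=392643895/16777216
(3,1): OLD=7841237867/134217728 → NEW=0, ERR=7841237867/134217728
(3,2): OLD=120707279281/1073741824 → NEW=0, ERR=120707279281/1073741824
(3,3): OLD=13070728236115/68719476736 → NEW=255, ERR=-4452738331565/68719476736
(3,4): OLD=61575151966067/549755813888 → NEW=0, ERR=61575151966067/549755813888
(3,5): OLD=2141366246284509/8796093022208 → NEW=255, ERR=-101637474378531/8796093022208
(4,0): OLD=73589207769/2147483648 → NEW=0, ERR=73589207769/2147483648
(4,1): OLD=3428754066181/34359738368 → NEW=0, ERR=3428754066181/34359738368
(4,2): OLD=193833617633919/1099511627776 → NEW=255, ERR=-86541847448961/1099511627776
(4,3): OLD=1853211724975131/17592186044416 → NEW=0, ERR=1853211724975131/17592186044416
(4,4): OLD=73147651221716171/281474976710656 → NEW=255, ERR=1371532160498891/281474976710656
(4,5): OLD=1029167923933174189/4503599627370496 → NEW=255, ERR=-119249981046302291/4503599627370496
(5,0): OLD=23869980214495/549755813888 → NEW=0, ERR=23869980214495/549755813888
(5,1): OLD=1681179296198863/17592186044416 → NEW=0, ERR=1681179296198863/17592186044416
(5,2): OLD=18605668730766805/140737488355328 → NEW=255, ERR=-17282390799841835/140737488355328
(5,3): OLD=527774497421397879/4503599627370496 → NEW=0, ERR=527774497421397879/4503599627370496
(5,4): OLD=2093383506499449463/9007199254740992 → NEW=255, ERR=-203452303459503497/9007199254740992
(5,5): OLD=30861946728054979427/144115188075855872 → NEW=255, ERR=-5887426231288267933/144115188075855872
(6,0): OLD=11677484490022349/281474976710656 → NEW=0, ERR=11677484490022349/281474976710656
(6,1): OLD=363454600447472201/4503599627370496 → NEW=0, ERR=363454600447472201/4503599627370496
(6,2): OLD=2087486531175039137/18014398509481984 → NEW=0, ERR=2087486531175039137/18014398509481984
(6,3): OLD=60934366980149252861/288230376151711744 → NEW=255, ERR=-12564378938537241859/288230376151711744
(6,4): OLD=763393704862017081693/4611686018427387904 → NEW=255, ERR=-412586229836966833827/4611686018427387904
(6,5): OLD=12298875399628248925547/73786976294838206464 → NEW=255, ERR=-6516803555555493722773/73786976294838206464
Row 0: ...###
Row 1: ..#.##
Row 2: ..#.##
Row 3: ...#.#
Row 4: ..#.##
Row 5: ..#.##
Row 6: ...###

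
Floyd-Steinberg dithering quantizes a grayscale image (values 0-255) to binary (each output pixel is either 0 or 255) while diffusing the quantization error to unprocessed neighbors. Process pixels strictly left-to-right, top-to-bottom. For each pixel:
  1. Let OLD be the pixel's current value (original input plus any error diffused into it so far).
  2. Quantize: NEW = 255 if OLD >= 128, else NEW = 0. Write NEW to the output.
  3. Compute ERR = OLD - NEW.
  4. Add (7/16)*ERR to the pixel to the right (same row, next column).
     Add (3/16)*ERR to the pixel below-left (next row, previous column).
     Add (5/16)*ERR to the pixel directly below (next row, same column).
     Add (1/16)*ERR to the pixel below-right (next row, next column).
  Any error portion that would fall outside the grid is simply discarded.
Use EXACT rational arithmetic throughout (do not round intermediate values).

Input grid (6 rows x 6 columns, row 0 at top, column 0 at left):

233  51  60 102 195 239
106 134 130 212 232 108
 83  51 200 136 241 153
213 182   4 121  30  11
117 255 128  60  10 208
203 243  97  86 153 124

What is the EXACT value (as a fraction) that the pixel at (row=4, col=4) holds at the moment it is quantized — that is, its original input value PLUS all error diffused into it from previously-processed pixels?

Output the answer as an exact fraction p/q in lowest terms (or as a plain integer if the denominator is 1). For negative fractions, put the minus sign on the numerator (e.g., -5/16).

Answer: -1371605449946631/140737488355328

Derivation:
(0,0): OLD=233 → NEW=255, ERR=-22
(0,1): OLD=331/8 → NEW=0, ERR=331/8
(0,2): OLD=9997/128 → NEW=0, ERR=9997/128
(0,3): OLD=278875/2048 → NEW=255, ERR=-243365/2048
(0,4): OLD=4686205/32768 → NEW=255, ERR=-3669635/32768
(0,5): OLD=99617387/524288 → NEW=255, ERR=-34076053/524288
(1,0): OLD=13681/128 → NEW=0, ERR=13681/128
(1,1): OLD=211927/1024 → NEW=255, ERR=-49193/1024
(1,2): OLD=3725539/32768 → NEW=0, ERR=3725539/32768
(1,3): OLD=27327239/131072 → NEW=255, ERR=-6096121/131072
(1,4): OLD=1317365269/8388608 → NEW=255, ERR=-821729771/8388608
(1,5): OLD=5077895427/134217728 → NEW=0, ERR=5077895427/134217728
(2,0): OLD=1759533/16384 → NEW=0, ERR=1759533/16384
(2,1): OLD=58180223/524288 → NEW=0, ERR=58180223/524288
(2,2): OLD=2284686013/8388608 → NEW=255, ERR=145590973/8388608
(2,3): OLD=7905268885/67108864 → NEW=0, ERR=7905268885/67108864
(2,4): OLD=571470200255/2147483648 → NEW=255, ERR=23861870015/2147483648
(2,5): OLD=5619941873193/34359738368 → NEW=255, ERR=-3141791410647/34359738368
(3,0): OLD=2242839453/8388608 → NEW=255, ERR=103744413/8388608
(3,1): OLD=15572954521/67108864 → NEW=255, ERR=-1539805799/67108864
(3,2): OLD=15251420411/536870912 → NEW=0, ERR=15251420411/536870912
(3,3): OLD=5958268034769/34359738368 → NEW=255, ERR=-2803465249071/34359738368
(3,4): OLD=-3300254644239/274877906944 → NEW=0, ERR=-3300254644239/274877906944
(3,5): OLD=-97340607951489/4398046511104 → NEW=0, ERR=-97340607951489/4398046511104
(4,0): OLD=125158152531/1073741824 → NEW=0, ERR=125158152531/1073741824
(4,1): OLD=5238577053047/17179869184 → NEW=255, ERR=857710411127/17179869184
(4,2): OLD=78058368148661/549755813888 → NEW=255, ERR=-62129364392779/549755813888
(4,3): OLD=-135601262707223/8796093022208 → NEW=0, ERR=-135601262707223/8796093022208
(4,4): OLD=-1371605449946631/140737488355328 → NEW=0, ERR=-1371605449946631/140737488355328
Target (4,4): original=10, with diffused error = -1371605449946631/140737488355328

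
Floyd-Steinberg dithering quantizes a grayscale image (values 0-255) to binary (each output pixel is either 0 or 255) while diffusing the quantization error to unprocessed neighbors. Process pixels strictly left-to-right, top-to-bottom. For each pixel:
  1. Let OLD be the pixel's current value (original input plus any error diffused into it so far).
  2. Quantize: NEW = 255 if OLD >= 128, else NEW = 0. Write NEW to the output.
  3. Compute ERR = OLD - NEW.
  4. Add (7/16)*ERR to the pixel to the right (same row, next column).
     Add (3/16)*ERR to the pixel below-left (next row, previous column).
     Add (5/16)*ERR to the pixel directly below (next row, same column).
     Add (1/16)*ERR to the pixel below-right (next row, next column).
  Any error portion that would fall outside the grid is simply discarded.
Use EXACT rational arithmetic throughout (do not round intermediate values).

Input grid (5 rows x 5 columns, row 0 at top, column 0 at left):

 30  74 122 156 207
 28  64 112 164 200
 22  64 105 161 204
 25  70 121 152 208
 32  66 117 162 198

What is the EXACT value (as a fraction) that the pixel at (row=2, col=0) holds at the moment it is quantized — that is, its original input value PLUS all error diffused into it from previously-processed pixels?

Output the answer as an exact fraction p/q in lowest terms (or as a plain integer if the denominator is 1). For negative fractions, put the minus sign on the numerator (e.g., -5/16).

Answer: 938991/16384

Derivation:
(0,0): OLD=30 → NEW=0, ERR=30
(0,1): OLD=697/8 → NEW=0, ERR=697/8
(0,2): OLD=20495/128 → NEW=255, ERR=-12145/128
(0,3): OLD=234473/2048 → NEW=0, ERR=234473/2048
(0,4): OLD=8424287/32768 → NEW=255, ERR=68447/32768
(1,0): OLD=6875/128 → NEW=0, ERR=6875/128
(1,1): OLD=101181/1024 → NEW=0, ERR=101181/1024
(1,2): OLD=4996801/32768 → NEW=255, ERR=-3359039/32768
(1,3): OLD=19581005/131072 → NEW=255, ERR=-13842355/131072
(1,4): OLD=338909127/2097152 → NEW=255, ERR=-195864633/2097152
(2,0): OLD=938991/16384 → NEW=0, ERR=938991/16384
Target (2,0): original=22, with diffused error = 938991/16384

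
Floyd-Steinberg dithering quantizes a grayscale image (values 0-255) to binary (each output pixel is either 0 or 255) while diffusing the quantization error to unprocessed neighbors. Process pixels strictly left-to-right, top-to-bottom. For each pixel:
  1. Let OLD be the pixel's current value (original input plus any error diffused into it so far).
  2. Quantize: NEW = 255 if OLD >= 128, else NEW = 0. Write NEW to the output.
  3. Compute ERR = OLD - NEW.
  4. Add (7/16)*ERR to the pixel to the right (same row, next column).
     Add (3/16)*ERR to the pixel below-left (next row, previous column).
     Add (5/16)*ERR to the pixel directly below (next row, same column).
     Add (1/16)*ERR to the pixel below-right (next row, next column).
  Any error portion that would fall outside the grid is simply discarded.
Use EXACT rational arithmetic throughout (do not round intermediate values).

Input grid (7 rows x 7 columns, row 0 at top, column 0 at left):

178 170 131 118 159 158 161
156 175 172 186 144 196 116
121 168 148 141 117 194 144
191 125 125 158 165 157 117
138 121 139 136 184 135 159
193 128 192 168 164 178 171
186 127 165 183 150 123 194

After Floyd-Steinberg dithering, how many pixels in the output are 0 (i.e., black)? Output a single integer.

Answer: 18

Derivation:
(0,0): OLD=178 → NEW=255, ERR=-77
(0,1): OLD=2181/16 → NEW=255, ERR=-1899/16
(0,2): OLD=20243/256 → NEW=0, ERR=20243/256
(0,3): OLD=625029/4096 → NEW=255, ERR=-419451/4096
(0,4): OLD=7484067/65536 → NEW=0, ERR=7484067/65536
(0,5): OLD=218063477/1048576 → NEW=255, ERR=-49323403/1048576
(0,6): OLD=2355867955/16777216 → NEW=255, ERR=-1922322125/16777216
(1,0): OLD=28079/256 → NEW=0, ERR=28079/256
(1,1): OLD=401225/2048 → NEW=255, ERR=-121015/2048
(1,2): OLD=9452925/65536 → NEW=255, ERR=-7258755/65536
(1,3): OLD=34575545/262144 → NEW=255, ERR=-32271175/262144
(1,4): OLD=1855701899/16777216 → NEW=0, ERR=1855701899/16777216
(1,5): OLD=28903172603/134217728 → NEW=255, ERR=-5322348037/134217728
(1,6): OLD=128645386325/2147483648 → NEW=0, ERR=128645386325/2147483648
(2,0): OLD=4725043/32768 → NEW=255, ERR=-3630797/32768
(2,1): OLD=91379169/1048576 → NEW=0, ERR=91379169/1048576
(2,2): OLD=2092767971/16777216 → NEW=0, ERR=2092767971/16777216
(2,3): OLD=22940431755/134217728 → NEW=255, ERR=-11285088885/134217728
(2,4): OLD=106999077435/1073741824 → NEW=0, ERR=106999077435/1073741824
(2,5): OLD=8361454486569/34359738368 → NEW=255, ERR=-400278797271/34359738368
(2,6): OLD=85291995427503/549755813888 → NEW=255, ERR=-54895737113937/549755813888
(3,0): OLD=2897658243/16777216 → NEW=255, ERR=-1380531837/16777216
(3,1): OLD=17810189255/134217728 → NEW=255, ERR=-16415331385/134217728
(3,2): OLD=107540061061/1073741824 → NEW=0, ERR=107540061061/1073741824
(3,3): OLD=867682646387/4294967296 → NEW=255, ERR=-227534014093/4294967296
(3,4): OLD=90997837745539/549755813888 → NEW=255, ERR=-49189894795901/549755813888
(3,5): OLD=447365676719289/4398046511104 → NEW=0, ERR=447365676719289/4398046511104
(3,6): OLD=9117637635213543/70368744177664 → NEW=255, ERR=-8826392130090777/70368744177664
(4,0): OLD=191885475789/2147483648 → NEW=0, ERR=191885475789/2147483648
(4,1): OLD=4656032453481/34359738368 → NEW=255, ERR=-4105700830359/34359738368
(4,2): OLD=55219420914887/549755813888 → NEW=0, ERR=55219420914887/549755813888
(4,3): OLD=672336827640253/4398046511104 → NEW=255, ERR=-449165032691267/4398046511104
(4,4): OLD=4472600053870951/35184372088832 → NEW=0, ERR=4472600053870951/35184372088832
(4,5): OLD=217626659391343015/1125899906842624 → NEW=255, ERR=-69477816853526105/1125899906842624
(4,6): OLD=1786358887865828545/18014398509481984 → NEW=0, ERR=1786358887865828545/18014398509481984
(5,0): OLD=109136607652427/549755813888 → NEW=255, ERR=-31051124889013/549755813888
(5,1): OLD=397433455368729/4398046511104 → NEW=0, ERR=397433455368729/4398046511104
(5,2): OLD=8314292550964159/35184372088832 → NEW=255, ERR=-657722331688001/35184372088832
(5,3): OLD=44478388822739675/281474976710656 → NEW=255, ERR=-27297730238477605/281474976710656
(5,4): OLD=2582221218567481929/18014398509481984 → NEW=255, ERR=-2011450401350423991/18014398509481984
(5,5): OLD=19657838344224523321/144115188075855872 → NEW=255, ERR=-17091534615118724039/144115188075855872
(5,6): OLD=337219607227092397879/2305843009213693952 → NEW=255, ERR=-250770360122399559881/2305843009213693952
(6,0): OLD=13038841787591171/70368744177664 → NEW=255, ERR=-4905187977713149/70368744177664
(6,1): OLD=132526770778597855/1125899906842624 → NEW=0, ERR=132526770778597855/1125899906842624
(6,2): OLD=3568997778157295549/18014398509481984 → NEW=255, ERR=-1024673841760610371/18014398509481984
(6,3): OLD=15233531614625307235/144115188075855872 → NEW=0, ERR=15233531614625307235/144115188075855872
(6,4): OLD=38350264362869697241/288230376151711744 → NEW=255, ERR=-35148481555816797479/288230376151711744
(6,5): OLD=192484574057258165101/36893488147419103232 → NEW=0, ERR=192484574057258165101/36893488147419103232
(6,6): OLD=91427717556727345443371/590295810358705651712 → NEW=255, ERR=-59097714084742595743189/590295810358705651712
Output grid:
  Row 0: ##.#.##  (2 black, running=2)
  Row 1: .###.#.  (3 black, running=5)
  Row 2: #..#.##  (3 black, running=8)
  Row 3: ##.##.#  (2 black, running=10)
  Row 4: .#.#.#.  (4 black, running=14)
  Row 5: #.#####  (1 black, running=15)
  Row 6: #.#.#.#  (3 black, running=18)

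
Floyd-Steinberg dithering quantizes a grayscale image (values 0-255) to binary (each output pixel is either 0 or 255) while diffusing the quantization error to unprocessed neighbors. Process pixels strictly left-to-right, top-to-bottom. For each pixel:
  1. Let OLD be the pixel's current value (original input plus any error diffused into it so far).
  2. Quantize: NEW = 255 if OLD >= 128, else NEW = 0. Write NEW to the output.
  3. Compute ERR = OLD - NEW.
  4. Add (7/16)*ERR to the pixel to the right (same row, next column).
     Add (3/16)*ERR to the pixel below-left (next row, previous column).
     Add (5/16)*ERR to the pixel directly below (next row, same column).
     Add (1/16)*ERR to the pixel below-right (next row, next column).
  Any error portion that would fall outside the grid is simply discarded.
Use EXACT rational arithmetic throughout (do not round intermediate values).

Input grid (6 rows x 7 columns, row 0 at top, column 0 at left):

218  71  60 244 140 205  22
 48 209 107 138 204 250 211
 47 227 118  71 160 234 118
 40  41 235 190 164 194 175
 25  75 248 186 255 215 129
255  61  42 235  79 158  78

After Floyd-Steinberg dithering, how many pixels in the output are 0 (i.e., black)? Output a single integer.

Answer: 18

Derivation:
(0,0): OLD=218 → NEW=255, ERR=-37
(0,1): OLD=877/16 → NEW=0, ERR=877/16
(0,2): OLD=21499/256 → NEW=0, ERR=21499/256
(0,3): OLD=1149917/4096 → NEW=255, ERR=105437/4096
(0,4): OLD=9913099/65536 → NEW=255, ERR=-6798581/65536
(0,5): OLD=167368013/1048576 → NEW=255, ERR=-100018867/1048576
(0,6): OLD=-331033317/16777216 → NEW=0, ERR=-331033317/16777216
(1,0): OLD=11959/256 → NEW=0, ERR=11959/256
(1,1): OLD=532481/2048 → NEW=255, ERR=10241/2048
(1,2): OLD=9416469/65536 → NEW=255, ERR=-7295211/65536
(1,3): OLD=21794993/262144 → NEW=0, ERR=21794993/262144
(1,4): OLD=3215860659/16777216 → NEW=255, ERR=-1062329421/16777216
(1,5): OLD=24468756003/134217728 → NEW=255, ERR=-9756764637/134217728
(1,6): OLD=358777949613/2147483648 → NEW=255, ERR=-188830380627/2147483648
(2,0): OLD=2049179/32768 → NEW=0, ERR=2049179/32768
(2,1): OLD=249529689/1048576 → NEW=255, ERR=-17857191/1048576
(2,2): OLD=1537877579/16777216 → NEW=0, ERR=1537877579/16777216
(2,3): OLD=15871947955/134217728 → NEW=0, ERR=15871947955/134217728
(2,4): OLD=197048292515/1073741824 → NEW=255, ERR=-76755872605/1073741824
(2,5): OLD=5482586082913/34359738368 → NEW=255, ERR=-3279147200927/34359738368
(2,6): OLD=24312993435063/549755813888 → NEW=0, ERR=24312993435063/549755813888
(3,0): OLD=945385707/16777216 → NEW=0, ERR=945385707/16777216
(3,1): OLD=10928895375/134217728 → NEW=0, ERR=10928895375/134217728
(3,2): OLD=344003075741/1073741824 → NEW=255, ERR=70198910621/1073741824
(3,3): OLD=1064650496187/4294967296 → NEW=255, ERR=-30566164293/4294967296
(3,4): OLD=70393085734123/549755813888 → NEW=255, ERR=-69794646807317/549755813888
(3,5): OLD=494593858057201/4398046511104 → NEW=0, ERR=494593858057201/4398046511104
(3,6): OLD=16329476133175471/70368744177664 → NEW=255, ERR=-1614553632128849/70368744177664
(4,0): OLD=124289205605/2147483648 → NEW=0, ERR=124289205605/2147483648
(4,1): OLD=4863519281057/34359738368 → NEW=255, ERR=-3898214002783/34359738368
(4,2): OLD=122347978797071/549755813888 → NEW=255, ERR=-17839753744369/549755813888
(4,3): OLD=659095291294293/4398046511104 → NEW=255, ERR=-462406569037227/4398046511104
(4,4): OLD=6683939865843311/35184372088832 → NEW=255, ERR=-2288075016808849/35184372088832
(4,5): OLD=235825562692693231/1125899906842624 → NEW=255, ERR=-51278913552175889/1125899906842624
(4,6): OLD=1962356749950280249/18014398509481984 → NEW=0, ERR=1962356749950280249/18014398509481984
(5,0): OLD=138436226981491/549755813888 → NEW=255, ERR=-1751505559949/549755813888
(5,1): OLD=95371395307089/4398046511104 → NEW=0, ERR=95371395307089/4398046511104
(5,2): OLD=511652886684423/35184372088832 → NEW=0, ERR=511652886684423/35184372088832
(5,3): OLD=54686288604622019/281474976710656 → NEW=255, ERR=-17089830456595261/281474976710656
(5,4): OLD=306317404444935809/18014398509481984 → NEW=0, ERR=306317404444935809/18014398509481984
(5,5): OLD=24148942010077822577/144115188075855872 → NEW=255, ERR=-12600430949265424783/144115188075855872
(5,6): OLD=163583307137142850943/2305843009213693952 → NEW=0, ERR=163583307137142850943/2305843009213693952
Output grid:
  Row 0: #..###.  (3 black, running=3)
  Row 1: .##.###  (2 black, running=5)
  Row 2: .#..##.  (4 black, running=9)
  Row 3: ..###.#  (3 black, running=12)
  Row 4: .#####.  (2 black, running=14)
  Row 5: #..#.#.  (4 black, running=18)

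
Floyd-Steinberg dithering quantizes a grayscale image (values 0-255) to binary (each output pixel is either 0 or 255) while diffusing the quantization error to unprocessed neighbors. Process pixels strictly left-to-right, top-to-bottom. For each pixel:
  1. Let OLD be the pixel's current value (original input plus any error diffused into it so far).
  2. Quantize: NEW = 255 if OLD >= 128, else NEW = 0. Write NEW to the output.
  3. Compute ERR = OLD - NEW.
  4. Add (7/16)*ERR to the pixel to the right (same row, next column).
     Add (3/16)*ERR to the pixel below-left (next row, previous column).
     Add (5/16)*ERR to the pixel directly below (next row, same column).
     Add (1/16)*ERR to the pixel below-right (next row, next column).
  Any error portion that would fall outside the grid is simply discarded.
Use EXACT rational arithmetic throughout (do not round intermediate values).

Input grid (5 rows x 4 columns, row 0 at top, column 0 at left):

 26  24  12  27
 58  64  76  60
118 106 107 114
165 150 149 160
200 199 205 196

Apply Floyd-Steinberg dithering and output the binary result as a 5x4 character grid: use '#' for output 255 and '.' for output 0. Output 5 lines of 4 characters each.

Answer: ....
..#.
#..#
###.
#.##

Derivation:
(0,0): OLD=26 → NEW=0, ERR=26
(0,1): OLD=283/8 → NEW=0, ERR=283/8
(0,2): OLD=3517/128 → NEW=0, ERR=3517/128
(0,3): OLD=79915/2048 → NEW=0, ERR=79915/2048
(1,0): OLD=9313/128 → NEW=0, ERR=9313/128
(1,1): OLD=116391/1024 → NEW=0, ERR=116391/1024
(1,2): OLD=4713395/32768 → NEW=255, ERR=-3642445/32768
(1,3): OLD=13253717/524288 → NEW=0, ERR=13253717/524288
(2,0): OLD=2655005/16384 → NEW=255, ERR=-1522915/16384
(2,1): OLD=44333071/524288 → NEW=0, ERR=44333071/524288
(2,2): OLD=126983787/1048576 → NEW=0, ERR=126983787/1048576
(2,3): OLD=2817468063/16777216 → NEW=255, ERR=-1460722017/16777216
(3,0): OLD=1273453133/8388608 → NEW=255, ERR=-865641907/8388608
(3,1): OLD=19887689939/134217728 → NEW=255, ERR=-14337830701/134217728
(3,2): OLD=277171810093/2147483648 → NEW=255, ERR=-270436520147/2147483648
(3,3): OLD=2929703202747/34359738368 → NEW=0, ERR=2929703202747/34359738368
(4,0): OLD=317231884937/2147483648 → NEW=255, ERR=-230376445303/2147483648
(4,1): OLD=1522506236699/17179869184 → NEW=0, ERR=1522506236699/17179869184
(4,2): OLD=117498732497851/549755813888 → NEW=255, ERR=-22689000043589/549755813888
(4,3): OLD=1730355739109773/8796093022208 → NEW=255, ERR=-512647981553267/8796093022208
Row 0: ....
Row 1: ..#.
Row 2: #..#
Row 3: ###.
Row 4: #.##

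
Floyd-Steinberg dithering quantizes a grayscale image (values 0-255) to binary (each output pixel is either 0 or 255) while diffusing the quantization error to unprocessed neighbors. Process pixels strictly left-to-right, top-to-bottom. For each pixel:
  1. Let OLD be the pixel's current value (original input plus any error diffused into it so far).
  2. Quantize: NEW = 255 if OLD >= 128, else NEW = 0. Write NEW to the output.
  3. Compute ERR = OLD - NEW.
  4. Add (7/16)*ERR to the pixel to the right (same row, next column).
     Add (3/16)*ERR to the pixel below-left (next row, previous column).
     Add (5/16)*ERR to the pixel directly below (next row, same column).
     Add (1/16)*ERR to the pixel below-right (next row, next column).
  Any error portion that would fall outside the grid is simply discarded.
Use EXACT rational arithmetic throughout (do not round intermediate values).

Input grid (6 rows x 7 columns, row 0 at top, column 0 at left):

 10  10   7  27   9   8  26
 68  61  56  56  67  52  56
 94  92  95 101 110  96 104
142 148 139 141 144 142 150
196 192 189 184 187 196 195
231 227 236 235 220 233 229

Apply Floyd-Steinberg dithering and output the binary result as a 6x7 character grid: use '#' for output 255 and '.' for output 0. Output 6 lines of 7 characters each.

Answer: .......
....#..
#.#..#.
.###.##
##.###.
#######

Derivation:
(0,0): OLD=10 → NEW=0, ERR=10
(0,1): OLD=115/8 → NEW=0, ERR=115/8
(0,2): OLD=1701/128 → NEW=0, ERR=1701/128
(0,3): OLD=67203/2048 → NEW=0, ERR=67203/2048
(0,4): OLD=765333/32768 → NEW=0, ERR=765333/32768
(0,5): OLD=9551635/524288 → NEW=0, ERR=9551635/524288
(0,6): OLD=284965253/8388608 → NEW=0, ERR=284965253/8388608
(1,0): OLD=9449/128 → NEW=0, ERR=9449/128
(1,1): OLD=103327/1024 → NEW=0, ERR=103327/1024
(1,2): OLD=3648715/32768 → NEW=0, ERR=3648715/32768
(1,3): OLD=15752207/131072 → NEW=0, ERR=15752207/131072
(1,4): OLD=1110184045/8388608 → NEW=255, ERR=-1028910995/8388608
(1,5): OLD=795948349/67108864 → NEW=0, ERR=795948349/67108864
(1,6): OLD=78322399987/1073741824 → NEW=0, ERR=78322399987/1073741824
(2,0): OLD=2228037/16384 → NEW=255, ERR=-1949883/16384
(2,1): OLD=50833543/524288 → NEW=0, ERR=50833543/524288
(2,2): OLD=1686579669/8388608 → NEW=255, ERR=-452515371/8388608
(2,3): OLD=6638213613/67108864 → NEW=0, ERR=6638213613/67108864
(2,4): OLD=66937815581/536870912 → NEW=0, ERR=66937815581/536870912
(2,5): OLD=2753339320319/17179869184 → NEW=255, ERR=-1627527321601/17179869184
(2,6): OLD=23664165847273/274877906944 → NEW=0, ERR=23664165847273/274877906944
(3,0): OLD=1031701685/8388608 → NEW=0, ERR=1031701685/8388608
(3,1): OLD=14398466385/67108864 → NEW=255, ERR=-2714293935/67108864
(3,2): OLD=69285387747/536870912 → NEW=255, ERR=-67616694813/536870912
(3,3): OLD=293811230325/2147483648 → NEW=255, ERR=-253797099915/2147483648
(3,4): OLD=32896632217781/274877906944 → NEW=0, ERR=32896632217781/274877906944
(3,5): OLD=414930751746223/2199023255552 → NEW=255, ERR=-145820178419537/2199023255552
(3,6): OLD=4995157701114033/35184372088832 → NEW=255, ERR=-3976857181538127/35184372088832
(4,0): OLD=243578583099/1073741824 → NEW=255, ERR=-30225582021/1073741824
(4,1): OLD=2596169941183/17179869184 → NEW=255, ERR=-1784696700737/17179869184
(4,2): OLD=21854386691857/274877906944 → NEW=0, ERR=21854386691857/274877906944
(4,3): OLD=431930634924811/2199023255552 → NEW=255, ERR=-128820295240949/2199023255552
(4,4): OLD=3148126018532305/17592186044416 → NEW=255, ERR=-1337881422793775/17592186044416
(4,5): OLD=72222434057162929/562949953421312 → NEW=255, ERR=-71329804065271631/562949953421312
(4,6): OLD=901616686019140391/9007199254740992 → NEW=0, ERR=901616686019140391/9007199254740992
(5,0): OLD=55724659840173/274877906944 → NEW=255, ERR=-14369206430547/274877906944
(5,1): OLD=406410894013007/2199023255552 → NEW=255, ERR=-154340036152753/2199023255552
(5,2): OLD=3741202482076089/17592186044416 → NEW=255, ERR=-744804959249991/17592186044416
(5,3): OLD=26582604741256893/140737488355328 → NEW=255, ERR=-9305454789351747/140737488355328
(5,4): OLD=1260002666516667487/9007199254740992 → NEW=255, ERR=-1036833143442285473/9007199254740992
(5,5): OLD=11317238630971848879/72057594037927936 → NEW=255, ERR=-7057447848699774801/72057594037927936
(5,6): OLD=241551342134480380769/1152921504606846976 → NEW=255, ERR=-52443641540265598111/1152921504606846976
Row 0: .......
Row 1: ....#..
Row 2: #.#..#.
Row 3: .###.##
Row 4: ##.###.
Row 5: #######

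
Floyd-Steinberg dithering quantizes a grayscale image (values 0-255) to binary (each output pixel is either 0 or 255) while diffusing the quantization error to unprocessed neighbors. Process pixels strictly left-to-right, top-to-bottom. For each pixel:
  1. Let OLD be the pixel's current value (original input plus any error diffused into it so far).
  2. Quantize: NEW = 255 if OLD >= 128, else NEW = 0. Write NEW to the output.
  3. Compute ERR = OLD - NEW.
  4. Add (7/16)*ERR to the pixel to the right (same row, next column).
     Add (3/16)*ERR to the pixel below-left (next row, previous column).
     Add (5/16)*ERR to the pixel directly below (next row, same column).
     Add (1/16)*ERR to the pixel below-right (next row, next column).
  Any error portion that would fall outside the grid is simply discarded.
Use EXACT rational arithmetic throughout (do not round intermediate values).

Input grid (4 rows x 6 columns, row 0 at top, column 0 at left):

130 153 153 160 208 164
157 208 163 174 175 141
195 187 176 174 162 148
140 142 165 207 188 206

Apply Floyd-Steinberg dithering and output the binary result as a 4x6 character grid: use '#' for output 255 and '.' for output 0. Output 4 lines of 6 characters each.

Answer: #.###.
##.#.#
#.###.
.##.##

Derivation:
(0,0): OLD=130 → NEW=255, ERR=-125
(0,1): OLD=1573/16 → NEW=0, ERR=1573/16
(0,2): OLD=50179/256 → NEW=255, ERR=-15101/256
(0,3): OLD=549653/4096 → NEW=255, ERR=-494827/4096
(0,4): OLD=10167699/65536 → NEW=255, ERR=-6543981/65536
(0,5): OLD=126158597/1048576 → NEW=0, ERR=126158597/1048576
(1,0): OLD=34911/256 → NEW=255, ERR=-30369/256
(1,1): OLD=343961/2048 → NEW=255, ERR=-178279/2048
(1,2): OLD=5896589/65536 → NEW=0, ERR=5896589/65536
(1,3): OLD=40161097/262144 → NEW=255, ERR=-26685623/262144
(1,4): OLD=1917096955/16777216 → NEW=0, ERR=1917096955/16777216
(1,5): OLD=59686506605/268435456 → NEW=255, ERR=-8764534675/268435456
(2,0): OLD=4640163/32768 → NEW=255, ERR=-3715677/32768
(2,1): OLD=125454897/1048576 → NEW=0, ERR=125454897/1048576
(2,2): OLD=3891195091/16777216 → NEW=255, ERR=-386994989/16777216
(2,3): OLD=21360111355/134217728 → NEW=255, ERR=-12865409285/134217728
(2,4): OLD=615417046385/4294967296 → NEW=255, ERR=-479799614095/4294967296
(2,5): OLD=6601499304743/68719476736 → NEW=0, ERR=6601499304743/68719476736
(3,0): OLD=2130666611/16777216 → NEW=0, ERR=2130666611/16777216
(3,1): OLD=30002740599/134217728 → NEW=255, ERR=-4222780041/134217728
(3,2): OLD=143378770517/1073741824 → NEW=255, ERR=-130425394603/1073741824
(3,3): OLD=6976085590399/68719476736 → NEW=0, ERR=6976085590399/68719476736
(3,4): OLD=115187112193695/549755813888 → NEW=255, ERR=-25000620347745/549755813888
(3,5): OLD=1839636441726193/8796093022208 → NEW=255, ERR=-403367278936847/8796093022208
Row 0: #.###.
Row 1: ##.#.#
Row 2: #.###.
Row 3: .##.##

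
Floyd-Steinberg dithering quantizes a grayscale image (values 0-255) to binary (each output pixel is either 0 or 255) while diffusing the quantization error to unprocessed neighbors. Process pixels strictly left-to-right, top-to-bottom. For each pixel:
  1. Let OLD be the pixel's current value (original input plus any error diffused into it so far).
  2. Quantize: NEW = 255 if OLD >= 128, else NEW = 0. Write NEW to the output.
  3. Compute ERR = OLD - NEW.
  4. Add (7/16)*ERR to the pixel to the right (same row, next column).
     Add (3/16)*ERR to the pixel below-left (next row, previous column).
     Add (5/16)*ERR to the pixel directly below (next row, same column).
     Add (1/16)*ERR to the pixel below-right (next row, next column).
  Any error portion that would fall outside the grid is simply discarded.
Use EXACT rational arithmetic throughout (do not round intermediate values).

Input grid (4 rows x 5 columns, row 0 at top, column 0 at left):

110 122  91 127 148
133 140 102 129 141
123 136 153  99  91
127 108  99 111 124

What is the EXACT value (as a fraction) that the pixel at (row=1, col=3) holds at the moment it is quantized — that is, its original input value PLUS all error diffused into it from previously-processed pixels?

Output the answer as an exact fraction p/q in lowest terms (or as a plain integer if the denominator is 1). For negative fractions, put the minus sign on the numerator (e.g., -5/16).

Answer: 8487309/131072

Derivation:
(0,0): OLD=110 → NEW=0, ERR=110
(0,1): OLD=1361/8 → NEW=255, ERR=-679/8
(0,2): OLD=6895/128 → NEW=0, ERR=6895/128
(0,3): OLD=308361/2048 → NEW=255, ERR=-213879/2048
(0,4): OLD=3352511/32768 → NEW=0, ERR=3352511/32768
(1,0): OLD=19387/128 → NEW=255, ERR=-13253/128
(1,1): OLD=87197/1024 → NEW=0, ERR=87197/1024
(1,2): OLD=4299233/32768 → NEW=255, ERR=-4056607/32768
(1,3): OLD=8487309/131072 → NEW=0, ERR=8487309/131072
Target (1,3): original=129, with diffused error = 8487309/131072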